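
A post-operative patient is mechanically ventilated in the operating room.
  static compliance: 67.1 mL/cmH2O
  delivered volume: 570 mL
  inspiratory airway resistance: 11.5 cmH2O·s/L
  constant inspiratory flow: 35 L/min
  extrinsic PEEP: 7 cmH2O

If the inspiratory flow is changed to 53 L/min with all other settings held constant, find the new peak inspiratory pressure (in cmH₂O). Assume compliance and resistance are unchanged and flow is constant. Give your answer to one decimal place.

Flow: 35 L/min ÷ 60 = 0.5833 L/s.
New flow: 53 L/min ÷ 60 = 0.8833 L/s.
PIP = Vt/C + R·V̇ + PEEP (constant-flow equation of motion).
Only the resistive term changes: ΔPIP = R × ΔV̇ = 11.5 × (0.8833 − 0.5833) = 11.5 × 0.3 = 3.45 cmH2O.
Original PIP = 570/67.1 + 11.5×0.5833 + 7 = 22.203 cmH2O; new PIP = 22.203 + (3.45) = 25.653 cmH2O.

25.7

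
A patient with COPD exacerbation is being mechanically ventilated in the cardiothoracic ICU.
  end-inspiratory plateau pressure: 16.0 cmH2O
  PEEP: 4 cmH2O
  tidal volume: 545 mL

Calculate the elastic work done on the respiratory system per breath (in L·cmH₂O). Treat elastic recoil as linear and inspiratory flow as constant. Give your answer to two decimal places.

Elastic work ≈ ½ × (Pplat − PEEP) × Vt = 0.5 × (16.0 − 4) × 0.545 L = 0.5 × 12.0 × 0.545 = 3.27 L·cmH2O.

3.27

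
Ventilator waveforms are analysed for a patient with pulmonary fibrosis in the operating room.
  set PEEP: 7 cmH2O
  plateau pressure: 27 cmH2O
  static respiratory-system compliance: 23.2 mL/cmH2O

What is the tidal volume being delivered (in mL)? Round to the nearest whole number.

464

Vt = Cstat × (Pplat − PEEP) = 23.2 × (27 − 7) = 23.2 × 20.0 = 464.0 mL.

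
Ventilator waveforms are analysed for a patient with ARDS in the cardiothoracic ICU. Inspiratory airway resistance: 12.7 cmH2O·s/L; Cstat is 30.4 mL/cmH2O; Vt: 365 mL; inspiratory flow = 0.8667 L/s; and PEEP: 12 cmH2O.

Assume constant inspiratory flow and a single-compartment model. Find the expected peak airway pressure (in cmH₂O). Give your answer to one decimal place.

Equation of motion (constant flow): PIP = Vt/C + R·V̇ + PEEP.
PIP = 365/30.4 + 12.7×0.8667 + 12 = 12.007 + 11.007 + 12 = 35.014 cmH2O.

35.0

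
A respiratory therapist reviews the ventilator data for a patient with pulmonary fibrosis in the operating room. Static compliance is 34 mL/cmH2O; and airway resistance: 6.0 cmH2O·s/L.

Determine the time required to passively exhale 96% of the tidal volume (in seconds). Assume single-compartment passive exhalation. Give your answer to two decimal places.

τ = R × C = 6.0 × 34 mL/cmH2O = 6.0 × 0.034 L/cmH2O = 0.204 s.
Exhaled fraction f = 1 − e^(−t/τ) → t = −τ·ln(1 − f) = −0.204·ln(0.04) = 0.6567 s.

0.66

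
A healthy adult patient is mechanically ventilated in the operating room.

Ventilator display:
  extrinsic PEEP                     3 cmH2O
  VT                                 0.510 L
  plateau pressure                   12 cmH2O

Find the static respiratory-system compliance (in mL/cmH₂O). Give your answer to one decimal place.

56.7

Cstat = Vt / (Pplat − PEEP) = 510 / (12 − 3) = 510 / 9.0 = 56.667 mL/cmH2O.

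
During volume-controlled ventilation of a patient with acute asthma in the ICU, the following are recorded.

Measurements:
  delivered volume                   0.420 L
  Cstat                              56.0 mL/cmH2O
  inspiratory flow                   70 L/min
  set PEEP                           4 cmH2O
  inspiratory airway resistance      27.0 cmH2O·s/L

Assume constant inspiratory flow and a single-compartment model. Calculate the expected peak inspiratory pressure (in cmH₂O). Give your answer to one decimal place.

Flow: 70 L/min ÷ 60 = 1.1667 L/s.
Equation of motion (constant flow): PIP = Vt/C + R·V̇ + PEEP.
PIP = 420/56.0 + 27.0×1.1667 + 4 = 7.5 + 31.501 + 4 = 43.001 cmH2O.

43.0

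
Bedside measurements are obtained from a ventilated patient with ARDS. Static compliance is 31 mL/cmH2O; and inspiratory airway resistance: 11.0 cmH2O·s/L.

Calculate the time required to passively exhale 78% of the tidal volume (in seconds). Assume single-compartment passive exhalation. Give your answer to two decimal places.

0.52

τ = R × C = 11.0 × 31 mL/cmH2O = 11.0 × 0.031 L/cmH2O = 0.341 s.
Exhaled fraction f = 1 − e^(−t/τ) → t = −τ·ln(1 − f) = −0.341·ln(0.22) = 0.5163 s.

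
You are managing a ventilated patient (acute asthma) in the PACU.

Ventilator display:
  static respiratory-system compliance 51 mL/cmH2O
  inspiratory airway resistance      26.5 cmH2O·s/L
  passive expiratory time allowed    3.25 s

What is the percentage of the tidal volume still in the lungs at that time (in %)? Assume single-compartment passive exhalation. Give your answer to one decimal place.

9.0

τ = R × C = 26.5 × 51 mL/cmH2O = 26.5 × 0.051 L/cmH2O = 1.352 s.
Passive exhalation: V(t)/V₀ = e^(−t/τ) = e^(−3.25/1.352) = 0.09037.
Fraction remaining = 0.09037 → 9.037%.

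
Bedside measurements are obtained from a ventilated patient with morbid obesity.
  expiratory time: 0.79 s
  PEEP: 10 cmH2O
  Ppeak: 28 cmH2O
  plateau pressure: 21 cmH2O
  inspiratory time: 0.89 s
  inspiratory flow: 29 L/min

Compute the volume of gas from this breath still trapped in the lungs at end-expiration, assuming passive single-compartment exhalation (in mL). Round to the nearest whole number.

Flow: 29 L/min ÷ 60 = 0.4833 L/s.
Vt = flow × Ti = 0.4833 L/s × 0.89 s × 1000 mL/L = 430.14 mL.
R = (PIP − Pplat)/V̇ = (28 − 21) / 0.4833 = 7.0/0.4833 = 14.484 cmH2O·s/L.
C = Vt/(Pplat − PEEP) = 430.14 / (21 − 10) = 430.14/11.0 = 39.104 mL/cmH2O.
τ = R × C = 14.484 × 0.0391 L/cmH2O = 0.5663 s.
Fraction remaining = e^(−Te/τ) = e^(−0.79/0.5663) = 0.2478.
Trapped volume = 430.14 × 0.2478 = 106.59 mL.

107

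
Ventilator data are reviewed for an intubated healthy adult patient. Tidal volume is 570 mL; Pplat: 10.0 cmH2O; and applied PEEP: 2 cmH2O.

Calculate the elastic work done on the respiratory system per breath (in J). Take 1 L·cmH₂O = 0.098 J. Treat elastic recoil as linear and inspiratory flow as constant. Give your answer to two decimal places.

Elastic work ≈ ½ × (Pplat − PEEP) × Vt = 0.5 × (10.0 − 2) × 0.570 L = 0.5 × 8.0 × 0.570 = 2.28 L·cmH2O.
× 0.098 J/(L·cmH2O) → 0.2234 J.

0.22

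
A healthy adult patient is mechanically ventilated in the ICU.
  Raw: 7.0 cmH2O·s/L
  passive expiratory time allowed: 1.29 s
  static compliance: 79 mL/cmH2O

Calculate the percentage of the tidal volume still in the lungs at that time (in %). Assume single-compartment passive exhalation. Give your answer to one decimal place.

τ = R × C = 7.0 × 79 mL/cmH2O = 7.0 × 0.079 L/cmH2O = 0.553 s.
Passive exhalation: V(t)/V₀ = e^(−t/τ) = e^(−1.29/0.553) = 0.09703.
Fraction remaining = 0.09703 → 9.703%.

9.7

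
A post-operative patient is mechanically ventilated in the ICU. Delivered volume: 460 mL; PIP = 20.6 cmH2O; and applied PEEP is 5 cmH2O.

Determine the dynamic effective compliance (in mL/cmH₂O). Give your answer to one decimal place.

29.5

Dynamic compliance = Vt / (PIP − PEEP) = 460 / (20.6 − 5) = 460 / 15.6 = 29.487 mL/cmH2O.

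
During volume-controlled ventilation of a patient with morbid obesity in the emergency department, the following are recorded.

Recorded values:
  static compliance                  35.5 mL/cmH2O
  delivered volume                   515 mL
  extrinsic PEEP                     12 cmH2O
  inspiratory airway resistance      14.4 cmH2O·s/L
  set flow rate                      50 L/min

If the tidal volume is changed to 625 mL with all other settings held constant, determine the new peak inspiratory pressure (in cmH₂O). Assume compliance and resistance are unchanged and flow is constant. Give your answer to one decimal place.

41.6

Flow: 50 L/min ÷ 60 = 0.8333 L/s.
PIP = Vt/C + R·V̇ + PEEP (constant-flow equation of motion).
Only the elastic term changes: ΔPIP = ΔVt / C = (625 − 515) / 35.5 = 3.099 cmH2O.
Original PIP = 515/35.5 + 14.4×0.8333 + 12 = 38.507 cmH2O; new PIP = 38.507 + (3.099) = 41.606 cmH2O.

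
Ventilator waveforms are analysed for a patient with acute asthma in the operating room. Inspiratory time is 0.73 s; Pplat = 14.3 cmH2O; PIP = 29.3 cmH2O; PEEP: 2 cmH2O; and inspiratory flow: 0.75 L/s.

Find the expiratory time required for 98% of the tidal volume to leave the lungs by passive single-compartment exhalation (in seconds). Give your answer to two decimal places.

Vt = flow × Ti = 0.75 L/s × 0.73 s × 1000 mL/L = 547.5 mL.
R = (PIP − Pplat)/V̇ = (29.3 − 14.3) / 0.75 = 15.0/0.75 = 20.0 cmH2O·s/L.
C = Vt/(Pplat − PEEP) = 547.5 / (14.3 − 2) = 547.5/12.3 = 44.512 mL/cmH2O.
τ = R × C = 20.0 × 0.04451 L/cmH2O = 0.8902 s.
t = −τ·ln(1 − 0.98) = −0.8902·ln(0.02) = 3.482 s.

3.48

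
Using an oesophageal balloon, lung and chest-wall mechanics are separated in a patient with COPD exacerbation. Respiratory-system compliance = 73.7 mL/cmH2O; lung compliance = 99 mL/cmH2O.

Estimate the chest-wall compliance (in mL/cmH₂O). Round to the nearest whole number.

1/Ccw = 1/Crs − 1/CL.
1/Ccw = 1/73.7 − 1/99 = 0.003468.
Ccw = 288.35 mL/cmH2O.

288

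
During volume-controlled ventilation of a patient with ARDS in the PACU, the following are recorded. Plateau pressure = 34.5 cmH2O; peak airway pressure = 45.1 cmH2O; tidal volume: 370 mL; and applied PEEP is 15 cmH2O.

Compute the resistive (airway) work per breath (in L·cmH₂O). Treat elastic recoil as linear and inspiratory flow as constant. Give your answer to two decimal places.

With constant inspiratory flow the resistive pressure is constant at PIP − Pplat = 45.1 − 34.5 = 10.6 cmH2O, so resistive work = 10.6 × 0.370 = 3.922 L·cmH2O.

3.92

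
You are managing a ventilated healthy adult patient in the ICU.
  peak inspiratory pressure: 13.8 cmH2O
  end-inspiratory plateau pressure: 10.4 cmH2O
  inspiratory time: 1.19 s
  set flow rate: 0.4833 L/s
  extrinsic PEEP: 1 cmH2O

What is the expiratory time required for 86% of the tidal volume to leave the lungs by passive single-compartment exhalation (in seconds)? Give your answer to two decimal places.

Vt = flow × Ti = 0.4833 L/s × 1.19 s × 1000 mL/L = 575.13 mL.
R = (PIP − Pplat)/V̇ = (13.8 − 10.4) / 0.4833 = 3.4/0.4833 = 7.035 cmH2O·s/L.
C = Vt/(Pplat − PEEP) = 575.13 / (10.4 − 1) = 575.13/9.4 = 61.184 mL/cmH2O.
τ = R × C = 7.035 × 0.06118 L/cmH2O = 0.4304 s.
t = −τ·ln(1 − 0.86) = −0.4304·ln(0.14) = 0.8462 s.

0.85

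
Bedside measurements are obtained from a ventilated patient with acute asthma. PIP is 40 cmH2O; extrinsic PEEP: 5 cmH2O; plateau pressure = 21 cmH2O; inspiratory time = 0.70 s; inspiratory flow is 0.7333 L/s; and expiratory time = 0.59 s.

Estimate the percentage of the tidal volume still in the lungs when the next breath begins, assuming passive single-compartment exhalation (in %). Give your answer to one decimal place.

Vt = flow × Ti = 0.7333 L/s × 0.70 s × 1000 mL/L = 513.31 mL.
R = (PIP − Pplat)/V̇ = (40 − 21) / 0.7333 = 19.0/0.7333 = 25.91 cmH2O·s/L.
C = Vt/(Pplat − PEEP) = 513.31 / (21 − 5) = 513.31/16.0 = 32.082 mL/cmH2O.
τ = R × C = 25.91 × 0.03208 L/cmH2O = 0.8312 s.
Fraction remaining at end-expiration = e^(−Te/τ) = e^(−0.59/0.8312) = 0.4917 → 49.17%.

49.2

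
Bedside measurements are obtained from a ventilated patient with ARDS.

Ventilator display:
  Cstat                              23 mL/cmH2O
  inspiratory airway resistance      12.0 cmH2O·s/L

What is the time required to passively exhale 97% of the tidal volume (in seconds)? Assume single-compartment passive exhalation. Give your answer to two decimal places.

0.97

τ = R × C = 12.0 × 23 mL/cmH2O = 12.0 × 0.023 L/cmH2O = 0.276 s.
Exhaled fraction f = 1 − e^(−t/τ) → t = −τ·ln(1 − f) = −0.276·ln(0.03) = 0.9678 s.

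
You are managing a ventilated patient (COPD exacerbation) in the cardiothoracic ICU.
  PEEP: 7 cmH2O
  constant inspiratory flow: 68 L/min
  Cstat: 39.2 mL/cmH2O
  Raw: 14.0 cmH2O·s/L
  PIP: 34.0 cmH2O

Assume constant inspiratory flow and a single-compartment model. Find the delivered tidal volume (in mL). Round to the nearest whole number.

Flow: 68 L/min ÷ 60 = 1.1333 L/s.
Equation of motion (constant flow): PIP = Vt/C + R·V̇ + PEEP.
Vt/C = PIP − R·V̇ − PEEP = 34.0 − 15.866 − 7 = 11.134 cmH2O.
Vt = C × 11.134 = 39.2 × 11.134 = 436.45 mL.

436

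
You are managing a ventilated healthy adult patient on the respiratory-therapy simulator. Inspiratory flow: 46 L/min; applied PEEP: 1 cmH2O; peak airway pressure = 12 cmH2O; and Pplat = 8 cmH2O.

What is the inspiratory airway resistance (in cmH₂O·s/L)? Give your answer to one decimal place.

5.2

Flow: 46 L/min ÷ 60 = 0.7667 L/s.
Raw = (PIP − Pplat) / flow = (12 − 8) / 0.7667 = 4.0 / 0.7667 = 5.217 cmH2O·s/L.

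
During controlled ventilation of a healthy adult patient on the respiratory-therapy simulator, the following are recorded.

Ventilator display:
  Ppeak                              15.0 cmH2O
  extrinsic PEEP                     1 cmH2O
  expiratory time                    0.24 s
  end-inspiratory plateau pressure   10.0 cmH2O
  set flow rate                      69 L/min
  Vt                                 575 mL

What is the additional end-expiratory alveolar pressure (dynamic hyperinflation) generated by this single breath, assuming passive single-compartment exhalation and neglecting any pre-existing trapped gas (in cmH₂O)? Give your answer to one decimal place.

3.8

Flow: 69 L/min ÷ 60 = 1.15 L/s.
R = (PIP − Pplat)/V̇ = (15.0 − 10.0) / 1.15 = 5.0/1.15 = 4.348 cmH2O·s/L.
C = Vt/(Pplat − PEEP) = 575.0 / (10.0 − 1) = 575.0/9.0 = 63.889 mL/cmH2O.
τ = R × C = 4.348 × 0.06389 L/cmH2O = 0.2778 s.
Fraction remaining = e^(−Te/τ) = e^(−0.24/0.2778) = 0.4215; trapped volume = 575.0 × 0.4215 = 242.36 mL.
Additional alveolar pressure from trapping ≈ V_trapped / C = 242.36 / 63.889 = 3.793 cmH2O.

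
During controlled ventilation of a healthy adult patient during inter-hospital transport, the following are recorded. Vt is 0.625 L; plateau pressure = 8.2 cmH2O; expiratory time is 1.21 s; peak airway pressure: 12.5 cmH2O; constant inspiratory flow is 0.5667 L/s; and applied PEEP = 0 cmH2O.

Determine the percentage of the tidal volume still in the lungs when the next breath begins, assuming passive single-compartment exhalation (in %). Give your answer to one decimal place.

R = (PIP − Pplat)/V̇ = (12.5 − 8.2) / 0.5667 = 4.3/0.5667 = 7.588 cmH2O·s/L.
C = Vt/(Pplat − PEEP) = 625.0 / (8.2 − 0) = 625.0/8.2 = 76.22 mL/cmH2O.
τ = R × C = 7.588 × 0.07622 L/cmH2O = 0.5784 s.
Fraction remaining at end-expiration = e^(−Te/τ) = e^(−1.21/0.5784) = 0.1234 → 12.34%.

12.3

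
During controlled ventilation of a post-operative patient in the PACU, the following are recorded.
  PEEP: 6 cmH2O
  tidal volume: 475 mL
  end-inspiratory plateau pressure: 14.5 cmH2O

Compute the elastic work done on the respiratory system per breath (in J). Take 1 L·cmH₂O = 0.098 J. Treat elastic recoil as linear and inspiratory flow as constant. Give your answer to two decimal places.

Elastic work ≈ ½ × (Pplat − PEEP) × Vt = 0.5 × (14.5 − 6) × 0.475 L = 0.5 × 8.5 × 0.475 = 2.019 L·cmH2O.
× 0.098 J/(L·cmH2O) → 0.1979 J.

0.20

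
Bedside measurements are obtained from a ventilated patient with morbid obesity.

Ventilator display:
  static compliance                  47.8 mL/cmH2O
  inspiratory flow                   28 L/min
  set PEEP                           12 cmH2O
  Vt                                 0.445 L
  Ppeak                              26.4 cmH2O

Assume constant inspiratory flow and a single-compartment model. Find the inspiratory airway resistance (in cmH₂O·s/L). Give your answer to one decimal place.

10.9

Flow: 28 L/min ÷ 60 = 0.4667 L/s.
Equation of motion (constant flow): PIP = Vt/C + R·V̇ + PEEP.
R·V̇ = PIP − Vt/C − PEEP = 26.4 − 445/47.8 − 12 = 26.4 − 9.31 − 12 = 5.09 cmH2O.
R = 5.09 / 0.4667 = 10.906 cmH2O·s/L.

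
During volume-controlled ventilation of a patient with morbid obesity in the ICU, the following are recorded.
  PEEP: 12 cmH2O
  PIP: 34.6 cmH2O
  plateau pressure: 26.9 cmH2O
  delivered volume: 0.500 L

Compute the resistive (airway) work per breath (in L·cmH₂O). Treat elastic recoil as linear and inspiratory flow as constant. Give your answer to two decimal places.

3.85

With constant inspiratory flow the resistive pressure is constant at PIP − Pplat = 34.6 − 26.9 = 7.7 cmH2O, so resistive work = 7.7 × 0.500 = 3.85 L·cmH2O.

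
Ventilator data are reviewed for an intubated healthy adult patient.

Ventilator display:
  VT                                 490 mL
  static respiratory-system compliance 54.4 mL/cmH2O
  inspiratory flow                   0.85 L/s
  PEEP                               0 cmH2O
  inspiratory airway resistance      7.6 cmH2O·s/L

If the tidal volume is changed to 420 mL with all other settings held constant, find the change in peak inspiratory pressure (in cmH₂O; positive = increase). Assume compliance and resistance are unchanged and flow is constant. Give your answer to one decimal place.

PIP = Vt/C + R·V̇ + PEEP (constant-flow equation of motion).
Only the elastic term changes: ΔPIP = ΔVt / C = (420 − 490) / 54.4 = -1.287 cmH2O.

-1.3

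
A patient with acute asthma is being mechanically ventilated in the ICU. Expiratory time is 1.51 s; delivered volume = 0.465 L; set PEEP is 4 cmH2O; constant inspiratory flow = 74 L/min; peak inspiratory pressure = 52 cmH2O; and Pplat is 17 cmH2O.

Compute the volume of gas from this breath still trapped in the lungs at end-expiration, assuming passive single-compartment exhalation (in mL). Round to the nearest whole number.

105

Flow: 74 L/min ÷ 60 = 1.2333 L/s.
R = (PIP − Pplat)/V̇ = (52 − 17) / 1.2333 = 35.0/1.2333 = 28.379 cmH2O·s/L.
C = Vt/(Pplat − PEEP) = 465.0 / (17 − 4) = 465.0/13.0 = 35.769 mL/cmH2O.
τ = R × C = 28.379 × 0.03577 L/cmH2O = 1.015 s.
Fraction remaining = e^(−Te/τ) = e^(−1.51/1.015) = 0.2259.
Trapped volume = 465.0 × 0.2259 = 105.04 mL.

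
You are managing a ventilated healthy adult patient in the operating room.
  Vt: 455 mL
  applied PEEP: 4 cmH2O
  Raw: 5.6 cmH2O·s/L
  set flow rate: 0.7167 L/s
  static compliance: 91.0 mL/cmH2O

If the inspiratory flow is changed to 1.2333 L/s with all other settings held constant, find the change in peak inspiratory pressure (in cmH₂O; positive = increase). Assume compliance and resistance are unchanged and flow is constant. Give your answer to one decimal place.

PIP = Vt/C + R·V̇ + PEEP (constant-flow equation of motion).
Only the resistive term changes: ΔPIP = R × ΔV̇ = 5.6 × (1.2333 − 0.7167) = 5.6 × 0.5166 = 2.893 cmH2O.

2.9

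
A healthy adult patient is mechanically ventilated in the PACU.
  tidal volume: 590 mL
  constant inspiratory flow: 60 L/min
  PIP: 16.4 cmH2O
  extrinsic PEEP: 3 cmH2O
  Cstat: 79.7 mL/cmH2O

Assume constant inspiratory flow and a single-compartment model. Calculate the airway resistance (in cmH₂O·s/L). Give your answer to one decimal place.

Flow: 60 L/min ÷ 60 = 1 L/s.
Equation of motion (constant flow): PIP = Vt/C + R·V̇ + PEEP.
R·V̇ = PIP − Vt/C − PEEP = 16.4 − 590/79.7 − 3 = 16.4 − 7.403 − 3 = 5.997 cmH2O.
R = 5.997 / 1 = 5.997 cmH2O·s/L.

6.0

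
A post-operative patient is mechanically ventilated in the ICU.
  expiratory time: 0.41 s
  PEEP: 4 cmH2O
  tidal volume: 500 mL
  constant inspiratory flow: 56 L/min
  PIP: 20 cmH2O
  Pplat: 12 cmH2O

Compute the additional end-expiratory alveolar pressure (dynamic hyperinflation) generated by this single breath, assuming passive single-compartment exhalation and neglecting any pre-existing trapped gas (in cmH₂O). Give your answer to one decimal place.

3.7

Flow: 56 L/min ÷ 60 = 0.9333 L/s.
R = (PIP − Pplat)/V̇ = (20 − 12) / 0.9333 = 8.0/0.9333 = 8.572 cmH2O·s/L.
C = Vt/(Pplat − PEEP) = 500.0 / (12 − 4) = 500.0/8.0 = 62.5 mL/cmH2O.
τ = R × C = 8.572 × 0.0625 L/cmH2O = 0.5358 s.
Fraction remaining = e^(−Te/τ) = e^(−0.41/0.5358) = 0.4652; trapped volume = 500.0 × 0.4652 = 232.6 mL.
Additional alveolar pressure from trapping ≈ V_trapped / C = 232.6 / 62.5 = 3.722 cmH2O.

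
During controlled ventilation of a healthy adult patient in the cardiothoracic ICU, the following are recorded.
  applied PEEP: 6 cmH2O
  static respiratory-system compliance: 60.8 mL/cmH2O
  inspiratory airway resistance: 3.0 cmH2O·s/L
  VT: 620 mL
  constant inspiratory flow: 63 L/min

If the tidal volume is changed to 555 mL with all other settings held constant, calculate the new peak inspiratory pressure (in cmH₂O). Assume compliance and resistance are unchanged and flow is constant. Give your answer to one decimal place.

Flow: 63 L/min ÷ 60 = 1.05 L/s.
PIP = Vt/C + R·V̇ + PEEP (constant-flow equation of motion).
Only the elastic term changes: ΔPIP = ΔVt / C = (555 − 620) / 60.8 = -1.069 cmH2O.
Original PIP = 620/60.8 + 3.0×1.05 + 6 = 19.347 cmH2O; new PIP = 19.347 + (-1.069) = 18.278 cmH2O.

18.3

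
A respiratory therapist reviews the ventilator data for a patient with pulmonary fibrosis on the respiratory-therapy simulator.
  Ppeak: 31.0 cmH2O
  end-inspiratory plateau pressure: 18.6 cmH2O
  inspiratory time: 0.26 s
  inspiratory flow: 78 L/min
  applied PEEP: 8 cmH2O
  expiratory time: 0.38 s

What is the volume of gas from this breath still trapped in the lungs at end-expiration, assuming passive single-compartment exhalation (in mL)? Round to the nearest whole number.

Flow: 78 L/min ÷ 60 = 1.3 L/s.
Vt = flow × Ti = 1.3 L/s × 0.26 s × 1000 mL/L = 338.0 mL.
R = (PIP − Pplat)/V̇ = (31.0 − 18.6) / 1.3 = 12.4/1.3 = 9.538 cmH2O·s/L.
C = Vt/(Pplat − PEEP) = 338.0 / (18.6 − 8) = 338.0/10.6 = 31.887 mL/cmH2O.
τ = R × C = 9.538 × 0.03189 L/cmH2O = 0.3042 s.
Fraction remaining = e^(−Te/τ) = e^(−0.38/0.3042) = 0.2867.
Trapped volume = 338.0 × 0.2867 = 96.905 mL.

97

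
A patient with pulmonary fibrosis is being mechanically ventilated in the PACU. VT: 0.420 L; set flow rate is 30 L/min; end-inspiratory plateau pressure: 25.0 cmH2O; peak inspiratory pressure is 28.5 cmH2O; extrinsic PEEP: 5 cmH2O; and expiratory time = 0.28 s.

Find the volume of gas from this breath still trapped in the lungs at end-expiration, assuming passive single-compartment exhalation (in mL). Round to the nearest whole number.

Flow: 30 L/min ÷ 60 = 0.5 L/s.
R = (PIP − Pplat)/V̇ = (28.5 − 25.0) / 0.5 = 3.5/0.5 = 7.0 cmH2O·s/L.
C = Vt/(Pplat − PEEP) = 420.0 / (25.0 − 5) = 420.0/20.0 = 21.0 mL/cmH2O.
τ = R × C = 7.0 × 0.021 L/cmH2O = 0.147 s.
Fraction remaining = e^(−Te/τ) = e^(−0.28/0.147) = 0.1489.
Trapped volume = 420.0 × 0.1489 = 62.538 mL.

63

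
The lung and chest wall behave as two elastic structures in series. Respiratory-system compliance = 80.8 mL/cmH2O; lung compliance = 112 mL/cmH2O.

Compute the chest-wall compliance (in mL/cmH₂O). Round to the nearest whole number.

1/Ccw = 1/Crs − 1/CL.
1/Ccw = 1/80.8 − 1/112 = 0.003448.
Ccw = 290.02 mL/cmH2O.

290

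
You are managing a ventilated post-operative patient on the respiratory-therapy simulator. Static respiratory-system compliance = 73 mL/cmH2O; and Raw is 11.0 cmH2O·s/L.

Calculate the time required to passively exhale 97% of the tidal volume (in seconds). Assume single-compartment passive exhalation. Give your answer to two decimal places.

τ = R × C = 11.0 × 73 mL/cmH2O = 11.0 × 0.073 L/cmH2O = 0.803 s.
Exhaled fraction f = 1 − e^(−t/τ) → t = −τ·ln(1 − f) = −0.803·ln(0.03) = 2.816 s.

2.82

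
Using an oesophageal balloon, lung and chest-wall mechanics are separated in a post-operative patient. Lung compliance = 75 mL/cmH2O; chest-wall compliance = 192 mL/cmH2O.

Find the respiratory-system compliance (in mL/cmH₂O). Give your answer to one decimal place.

53.9

Lung and chest wall are elastances in series: 1/Crs = 1/CL + 1/Ccw.
1/Crs = 1/75 + 1/192 = 0.01854.
Crs = 53.937 mL/cmH2O.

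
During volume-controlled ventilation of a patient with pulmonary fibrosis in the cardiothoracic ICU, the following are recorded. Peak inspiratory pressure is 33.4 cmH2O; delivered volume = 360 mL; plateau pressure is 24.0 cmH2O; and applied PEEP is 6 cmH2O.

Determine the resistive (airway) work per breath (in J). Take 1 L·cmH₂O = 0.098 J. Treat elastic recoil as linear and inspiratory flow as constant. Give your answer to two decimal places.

0.33

With constant inspiratory flow the resistive pressure is constant at PIP − Pplat = 33.4 − 24.0 = 9.4 cmH2O, so resistive work = 9.4 × 0.360 = 3.384 L·cmH2O.
× 0.098 J/(L·cmH2O) → 0.3316 J.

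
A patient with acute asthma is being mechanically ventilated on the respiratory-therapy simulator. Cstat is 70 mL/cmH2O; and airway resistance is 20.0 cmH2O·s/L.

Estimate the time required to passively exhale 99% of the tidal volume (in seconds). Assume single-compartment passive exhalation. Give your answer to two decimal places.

6.45

τ = R × C = 20.0 × 70 mL/cmH2O = 20.0 × 0.070 L/cmH2O = 1.4 s.
Exhaled fraction f = 1 − e^(−t/τ) → t = −τ·ln(1 − f) = −1.4·ln(0.01) = 6.447 s.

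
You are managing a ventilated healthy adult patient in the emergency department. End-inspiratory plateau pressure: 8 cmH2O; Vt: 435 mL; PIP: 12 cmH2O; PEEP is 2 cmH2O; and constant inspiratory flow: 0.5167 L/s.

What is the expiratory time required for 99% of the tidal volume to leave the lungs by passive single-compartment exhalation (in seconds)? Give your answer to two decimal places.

R = (PIP − Pplat)/V̇ = (12 − 8) / 0.5167 = 4.0/0.5167 = 7.741 cmH2O·s/L.
C = Vt/(Pplat − PEEP) = 435.0 / (8 − 2) = 435.0/6.0 = 72.5 mL/cmH2O.
τ = R × C = 7.741 × 0.0725 L/cmH2O = 0.5612 s.
t = −τ·ln(1 − 0.99) = −0.5612·ln(0.01) = 2.584 s.

2.58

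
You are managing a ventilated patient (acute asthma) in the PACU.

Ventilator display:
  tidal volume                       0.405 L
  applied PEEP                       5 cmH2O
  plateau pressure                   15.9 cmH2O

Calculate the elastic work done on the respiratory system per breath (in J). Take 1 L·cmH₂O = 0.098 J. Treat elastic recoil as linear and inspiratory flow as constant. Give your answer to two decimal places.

Elastic work ≈ ½ × (Pplat − PEEP) × Vt = 0.5 × (15.9 − 5) × 0.405 L = 0.5 × 10.9 × 0.405 = 2.207 L·cmH2O.
× 0.098 J/(L·cmH2O) → 0.2163 J.

0.22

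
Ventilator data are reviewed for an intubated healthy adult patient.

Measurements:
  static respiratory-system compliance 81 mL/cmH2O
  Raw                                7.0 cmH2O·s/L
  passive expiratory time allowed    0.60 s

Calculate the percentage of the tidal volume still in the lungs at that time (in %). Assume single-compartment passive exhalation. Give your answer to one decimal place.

τ = R × C = 7.0 × 81 mL/cmH2O = 7.0 × 0.081 L/cmH2O = 0.567 s.
Passive exhalation: V(t)/V₀ = e^(−t/τ) = e^(−0.60/0.567) = 0.3471.
Fraction remaining = 0.3471 → 34.71%.

34.7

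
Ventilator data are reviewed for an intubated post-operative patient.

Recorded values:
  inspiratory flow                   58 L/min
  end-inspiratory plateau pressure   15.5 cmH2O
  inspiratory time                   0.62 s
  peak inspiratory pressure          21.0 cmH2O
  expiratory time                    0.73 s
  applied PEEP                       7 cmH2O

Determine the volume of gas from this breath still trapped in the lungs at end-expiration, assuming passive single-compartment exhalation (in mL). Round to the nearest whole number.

Flow: 58 L/min ÷ 60 = 0.9667 L/s.
Vt = flow × Ti = 0.9667 L/s × 0.62 s × 1000 mL/L = 599.35 mL.
R = (PIP − Pplat)/V̇ = (21.0 − 15.5) / 0.9667 = 5.5/0.9667 = 5.689 cmH2O·s/L.
C = Vt/(Pplat − PEEP) = 599.35 / (15.5 − 7) = 599.35/8.5 = 70.512 mL/cmH2O.
τ = R × C = 5.689 × 0.07051 L/cmH2O = 0.4011 s.
Fraction remaining = e^(−Te/τ) = e^(−0.73/0.4011) = 0.162.
Trapped volume = 599.35 × 0.162 = 97.095 mL.

97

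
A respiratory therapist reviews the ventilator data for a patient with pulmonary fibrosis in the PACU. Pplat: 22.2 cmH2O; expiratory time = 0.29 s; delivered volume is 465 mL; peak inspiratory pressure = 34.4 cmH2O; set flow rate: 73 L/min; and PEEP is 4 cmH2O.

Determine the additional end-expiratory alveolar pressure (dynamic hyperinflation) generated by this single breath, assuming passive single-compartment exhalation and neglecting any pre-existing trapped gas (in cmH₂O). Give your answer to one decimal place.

Flow: 73 L/min ÷ 60 = 1.2167 L/s.
R = (PIP − Pplat)/V̇ = (34.4 − 22.2) / 1.2167 = 12.2/1.2167 = 10.027 cmH2O·s/L.
C = Vt/(Pplat − PEEP) = 465.0 / (22.2 − 4) = 465.0/18.2 = 25.549 mL/cmH2O.
τ = R × C = 10.027 × 0.02555 L/cmH2O = 0.2562 s.
Fraction remaining = e^(−Te/τ) = e^(−0.29/0.2562) = 0.3224; trapped volume = 465.0 × 0.3224 = 149.92 mL.
Additional alveolar pressure from trapping ≈ V_trapped / C = 149.92 / 25.549 = 5.868 cmH2O.

5.9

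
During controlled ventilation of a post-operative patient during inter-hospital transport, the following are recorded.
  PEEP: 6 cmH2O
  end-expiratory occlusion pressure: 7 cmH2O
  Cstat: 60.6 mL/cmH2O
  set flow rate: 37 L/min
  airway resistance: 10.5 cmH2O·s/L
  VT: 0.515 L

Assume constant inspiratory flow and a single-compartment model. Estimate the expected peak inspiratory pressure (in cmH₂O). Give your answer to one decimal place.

22.0

Flow: 37 L/min ÷ 60 = 0.6167 L/s.
Total PEEP = 7 cmH2O (set 6 + intrinsic 1); this is the baseline alveolar pressure.
Equation of motion (constant flow): PIP = Vt/C + R·V̇ + PEEP.
PIP = 515/60.6 + 10.5×0.6167 + 7 = 8.498 + 6.475 + 7 = 21.973 cmH2O.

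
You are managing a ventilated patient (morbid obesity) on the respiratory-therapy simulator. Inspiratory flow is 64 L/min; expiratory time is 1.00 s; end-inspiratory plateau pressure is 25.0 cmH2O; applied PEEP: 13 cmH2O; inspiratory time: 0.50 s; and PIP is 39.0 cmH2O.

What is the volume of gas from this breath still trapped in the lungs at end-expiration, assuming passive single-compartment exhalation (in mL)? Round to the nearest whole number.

96

Flow: 64 L/min ÷ 60 = 1.0667 L/s.
Vt = flow × Ti = 1.0667 L/s × 0.50 s × 1000 mL/L = 533.35 mL.
R = (PIP − Pplat)/V̇ = (39.0 − 25.0) / 1.0667 = 14.0/1.0667 = 13.125 cmH2O·s/L.
C = Vt/(Pplat − PEEP) = 533.35 / (25.0 − 13) = 533.35/12.0 = 44.446 mL/cmH2O.
τ = R × C = 13.125 × 0.04445 L/cmH2O = 0.5834 s.
Fraction remaining = e^(−Te/τ) = e^(−1.00/0.5834) = 0.1801.
Trapped volume = 533.35 × 0.1801 = 96.056 mL.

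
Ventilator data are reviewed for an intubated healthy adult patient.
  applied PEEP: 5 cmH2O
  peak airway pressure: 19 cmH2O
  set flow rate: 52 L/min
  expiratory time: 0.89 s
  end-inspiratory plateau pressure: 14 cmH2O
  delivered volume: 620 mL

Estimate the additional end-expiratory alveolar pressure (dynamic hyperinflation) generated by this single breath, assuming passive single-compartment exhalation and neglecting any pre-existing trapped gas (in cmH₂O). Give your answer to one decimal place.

Flow: 52 L/min ÷ 60 = 0.8667 L/s.
R = (PIP − Pplat)/V̇ = (19 − 14) / 0.8667 = 5.0/0.8667 = 5.769 cmH2O·s/L.
C = Vt/(Pplat − PEEP) = 620.0 / (14 − 5) = 620.0/9.0 = 68.889 mL/cmH2O.
τ = R × C = 5.769 × 0.06889 L/cmH2O = 0.3974 s.
Fraction remaining = e^(−Te/τ) = e^(−0.89/0.3974) = 0.1065; trapped volume = 620.0 × 0.1065 = 66.03 mL.
Additional alveolar pressure from trapping ≈ V_trapped / C = 66.03 / 68.889 = 0.9585 cmH2O.

1.0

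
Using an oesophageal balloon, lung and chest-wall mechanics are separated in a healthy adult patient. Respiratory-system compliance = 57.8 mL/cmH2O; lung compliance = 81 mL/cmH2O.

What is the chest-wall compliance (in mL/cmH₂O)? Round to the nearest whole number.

202

1/Ccw = 1/Crs − 1/CL.
1/Ccw = 1/57.8 − 1/81 = 0.004955.
Ccw = 201.82 mL/cmH2O.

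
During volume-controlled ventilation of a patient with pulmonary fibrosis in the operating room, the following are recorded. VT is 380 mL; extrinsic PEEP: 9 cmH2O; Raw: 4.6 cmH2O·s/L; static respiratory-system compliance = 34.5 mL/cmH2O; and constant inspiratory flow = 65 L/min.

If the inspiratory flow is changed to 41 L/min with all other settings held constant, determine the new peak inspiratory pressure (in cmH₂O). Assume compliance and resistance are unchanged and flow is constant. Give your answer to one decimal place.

23.2

Flow: 65 L/min ÷ 60 = 1.0833 L/s.
New flow: 41 L/min ÷ 60 = 0.6833 L/s.
PIP = Vt/C + R·V̇ + PEEP (constant-flow equation of motion).
Only the resistive term changes: ΔPIP = R × ΔV̇ = 4.6 × (0.6833 − 1.0833) = 4.6 × -0.4 = -1.84 cmH2O.
Original PIP = 380/34.5 + 4.6×1.0833 + 9 = 24.998 cmH2O; new PIP = 24.998 + (-1.84) = 23.158 cmH2O.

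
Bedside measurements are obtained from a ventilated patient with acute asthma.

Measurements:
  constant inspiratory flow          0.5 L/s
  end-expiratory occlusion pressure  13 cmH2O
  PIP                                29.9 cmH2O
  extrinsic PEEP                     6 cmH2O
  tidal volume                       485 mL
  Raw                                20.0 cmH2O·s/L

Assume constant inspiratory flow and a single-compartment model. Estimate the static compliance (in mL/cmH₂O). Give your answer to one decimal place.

Total PEEP = 13 cmH2O (set 6 + intrinsic 7); this is the baseline alveolar pressure.
Equation of motion (constant flow): PIP = Vt/C + R·V̇ + PEEP.
Vt/C = PIP − R·V̇ − PEEP = 29.9 − 20.0×0.5 − 13 = 29.9 − 10.0 − 13 = 6.9 cmH2O.
C = Vt / 6.9 = 485 / 6.9 = 70.29 mL/cmH2O.

70.3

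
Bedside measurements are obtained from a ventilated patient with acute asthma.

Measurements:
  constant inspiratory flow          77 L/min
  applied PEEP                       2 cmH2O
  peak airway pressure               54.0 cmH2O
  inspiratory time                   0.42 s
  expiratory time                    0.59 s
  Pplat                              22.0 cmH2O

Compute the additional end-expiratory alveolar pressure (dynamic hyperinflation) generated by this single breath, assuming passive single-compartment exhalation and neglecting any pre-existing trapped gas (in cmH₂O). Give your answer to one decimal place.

8.3

Flow: 77 L/min ÷ 60 = 1.2833 L/s.
Vt = flow × Ti = 1.2833 L/s × 0.42 s × 1000 mL/L = 538.99 mL.
R = (PIP − Pplat)/V̇ = (54.0 − 22.0) / 1.2833 = 32.0/1.2833 = 24.936 cmH2O·s/L.
C = Vt/(Pplat − PEEP) = 538.99 / (22.0 − 2) = 538.99/20.0 = 26.95 mL/cmH2O.
τ = R × C = 24.936 × 0.02695 L/cmH2O = 0.672 s.
Fraction remaining = e^(−Te/τ) = e^(−0.59/0.672) = 0.4156; trapped volume = 538.99 × 0.4156 = 224.0 mL.
Additional alveolar pressure from trapping ≈ V_trapped / C = 224.0 / 26.95 = 8.312 cmH2O.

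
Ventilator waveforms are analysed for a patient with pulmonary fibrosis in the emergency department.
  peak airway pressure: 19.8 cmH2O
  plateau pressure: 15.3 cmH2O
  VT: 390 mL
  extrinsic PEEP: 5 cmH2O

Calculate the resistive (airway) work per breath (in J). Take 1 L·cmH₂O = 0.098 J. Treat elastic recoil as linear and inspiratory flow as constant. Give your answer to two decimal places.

With constant inspiratory flow the resistive pressure is constant at PIP − Pplat = 19.8 − 15.3 = 4.5 cmH2O, so resistive work = 4.5 × 0.390 = 1.755 L·cmH2O.
× 0.098 J/(L·cmH2O) → 0.172 J.

0.17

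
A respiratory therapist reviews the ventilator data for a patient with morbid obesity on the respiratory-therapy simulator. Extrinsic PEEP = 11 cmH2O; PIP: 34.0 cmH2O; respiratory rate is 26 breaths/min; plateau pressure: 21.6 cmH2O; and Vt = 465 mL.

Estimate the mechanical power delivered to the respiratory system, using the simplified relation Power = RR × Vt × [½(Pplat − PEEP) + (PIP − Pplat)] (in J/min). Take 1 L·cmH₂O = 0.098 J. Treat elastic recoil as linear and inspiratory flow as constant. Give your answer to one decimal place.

Per-breath work = Vt × [½(Pplat−PEEP) + (PIP−Pplat)] = 0.465 × [0.5×10.6 + 12.4] = 0.465 × 17.7 = 8.231 L·cmH2O.
Power = 26 × 8.231 = 214.01 L·cmH2O/min.
× 0.098 J/(L·cmH2O) → 20.973 J/min.

21.0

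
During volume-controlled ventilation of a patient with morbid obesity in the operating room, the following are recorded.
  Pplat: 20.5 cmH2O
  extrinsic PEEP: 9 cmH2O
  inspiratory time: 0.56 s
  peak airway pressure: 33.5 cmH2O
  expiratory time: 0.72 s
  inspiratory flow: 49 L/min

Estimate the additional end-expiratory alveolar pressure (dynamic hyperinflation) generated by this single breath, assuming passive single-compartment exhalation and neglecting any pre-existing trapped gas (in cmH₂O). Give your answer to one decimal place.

3.7

Flow: 49 L/min ÷ 60 = 0.8167 L/s.
Vt = flow × Ti = 0.8167 L/s × 0.56 s × 1000 mL/L = 457.35 mL.
R = (PIP − Pplat)/V̇ = (33.5 − 20.5) / 0.8167 = 13.0/0.8167 = 15.918 cmH2O·s/L.
C = Vt/(Pplat − PEEP) = 457.35 / (20.5 − 9) = 457.35/11.5 = 39.77 mL/cmH2O.
τ = R × C = 15.918 × 0.03977 L/cmH2O = 0.6331 s.
Fraction remaining = e^(−Te/τ) = e^(−0.72/0.6331) = 0.3207; trapped volume = 457.35 × 0.3207 = 146.67 mL.
Additional alveolar pressure from trapping ≈ V_trapped / C = 146.67 / 39.77 = 3.688 cmH2O.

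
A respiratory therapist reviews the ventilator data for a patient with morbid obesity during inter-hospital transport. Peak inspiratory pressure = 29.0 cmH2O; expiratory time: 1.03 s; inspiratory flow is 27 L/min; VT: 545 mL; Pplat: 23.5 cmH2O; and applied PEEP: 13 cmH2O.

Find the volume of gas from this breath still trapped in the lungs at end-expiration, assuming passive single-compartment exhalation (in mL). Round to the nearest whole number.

Flow: 27 L/min ÷ 60 = 0.45 L/s.
R = (PIP − Pplat)/V̇ = (29.0 − 23.5) / 0.45 = 5.5/0.45 = 12.222 cmH2O·s/L.
C = Vt/(Pplat − PEEP) = 545.0 / (23.5 − 13) = 545.0/10.5 = 51.905 mL/cmH2O.
τ = R × C = 12.222 × 0.05191 L/cmH2O = 0.6344 s.
Fraction remaining = e^(−Te/τ) = e^(−1.03/0.6344) = 0.1972.
Trapped volume = 545.0 × 0.1972 = 107.47 mL.

107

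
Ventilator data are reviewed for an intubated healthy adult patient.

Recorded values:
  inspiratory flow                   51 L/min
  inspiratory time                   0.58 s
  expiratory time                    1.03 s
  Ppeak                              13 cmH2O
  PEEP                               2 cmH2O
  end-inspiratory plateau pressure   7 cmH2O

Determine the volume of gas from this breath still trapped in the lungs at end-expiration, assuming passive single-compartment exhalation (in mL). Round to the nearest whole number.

112

Flow: 51 L/min ÷ 60 = 0.85 L/s.
Vt = flow × Ti = 0.85 L/s × 0.58 s × 1000 mL/L = 493.0 mL.
R = (PIP − Pplat)/V̇ = (13 − 7) / 0.85 = 6.0/0.85 = 7.059 cmH2O·s/L.
C = Vt/(Pplat − PEEP) = 493.0 / (7 − 2) = 493.0/5.0 = 98.6 mL/cmH2O.
τ = R × C = 7.059 × 0.0986 L/cmH2O = 0.696 s.
Fraction remaining = e^(−Te/τ) = e^(−1.03/0.696) = 0.2277.
Trapped volume = 493.0 × 0.2277 = 112.26 mL.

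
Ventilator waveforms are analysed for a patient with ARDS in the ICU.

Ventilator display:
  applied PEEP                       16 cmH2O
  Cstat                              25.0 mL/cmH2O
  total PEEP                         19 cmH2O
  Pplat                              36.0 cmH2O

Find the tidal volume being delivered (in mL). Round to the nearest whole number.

425

End-expiratory occlusion gives total PEEP = 19 cmH2O (intrinsic PEEP = 19 − 16 = 3). Use total PEEP for the elastic gradient.
Vt = Cstat × (Pplat − PEEPtotal) = 25.0 × (36.0 − 19) = 25.0 × 17.0 = 425.0 mL.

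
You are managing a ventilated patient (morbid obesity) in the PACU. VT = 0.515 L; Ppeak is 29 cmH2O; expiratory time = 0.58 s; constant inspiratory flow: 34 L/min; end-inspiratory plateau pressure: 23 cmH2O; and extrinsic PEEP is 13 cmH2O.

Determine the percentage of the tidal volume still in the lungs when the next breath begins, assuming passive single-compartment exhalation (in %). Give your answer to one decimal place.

Flow: 34 L/min ÷ 60 = 0.5667 L/s.
R = (PIP − Pplat)/V̇ = (29 − 23) / 0.5667 = 6.0/0.5667 = 10.588 cmH2O·s/L.
C = Vt/(Pplat − PEEP) = 515.0 / (23 − 13) = 515.0/10.0 = 51.5 mL/cmH2O.
τ = R × C = 10.588 × 0.0515 L/cmH2O = 0.5453 s.
Fraction remaining at end-expiration = e^(−Te/τ) = e^(−0.58/0.5453) = 0.3452 → 34.52%.

34.5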